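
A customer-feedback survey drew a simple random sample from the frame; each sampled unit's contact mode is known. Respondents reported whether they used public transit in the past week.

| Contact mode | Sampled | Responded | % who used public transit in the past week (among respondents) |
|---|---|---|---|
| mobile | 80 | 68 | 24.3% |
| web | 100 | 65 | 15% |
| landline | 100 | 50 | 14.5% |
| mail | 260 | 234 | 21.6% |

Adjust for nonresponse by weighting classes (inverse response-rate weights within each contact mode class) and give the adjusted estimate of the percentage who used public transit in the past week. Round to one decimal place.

19.5%

Class response rates: mobile 68/80 = 85%, web 65/100 = 65%, landline 50/100 = 50%, mail 234/260 = 90%.
With weight = n_sampled/n_responded per class, the weighted class total is n_sampled:
  mobile: 80 × 24.3 = 1944
  web: 100 × 15 = 1500
  landline: 100 × 14.5 = 1450
  mail: 260 × 21.6 = 5616
Adjusted estimate = 10,510 / 540 = 19.463 → 19.5%.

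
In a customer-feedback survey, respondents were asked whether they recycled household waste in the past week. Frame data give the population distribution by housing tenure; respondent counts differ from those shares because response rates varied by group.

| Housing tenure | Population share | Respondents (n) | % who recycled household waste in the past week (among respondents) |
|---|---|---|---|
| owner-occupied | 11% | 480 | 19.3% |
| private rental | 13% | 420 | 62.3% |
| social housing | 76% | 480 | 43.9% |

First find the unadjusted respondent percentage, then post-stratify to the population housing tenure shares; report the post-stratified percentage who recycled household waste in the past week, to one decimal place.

Unadjusted (pooled respondent) estimate weights by respondent counts:
  (480/1380)×19.3 + (420/1380)×62.3 + (480/1380)×43.9 = 40.9435%
Post-stratifying to population shares instead:
  0.11×19.3 + 0.13×62.3 + 0.76×43.9 = 43.586%

43.6%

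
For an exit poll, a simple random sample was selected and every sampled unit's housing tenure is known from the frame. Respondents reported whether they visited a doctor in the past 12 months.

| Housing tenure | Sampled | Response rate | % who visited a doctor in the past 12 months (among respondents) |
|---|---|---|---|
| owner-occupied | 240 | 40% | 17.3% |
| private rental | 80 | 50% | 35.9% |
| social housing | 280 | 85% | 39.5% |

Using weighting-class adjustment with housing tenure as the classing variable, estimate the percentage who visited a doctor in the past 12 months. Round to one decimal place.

30.1%

Weighting each respondent by the inverse class response rate inflates each class back to its sampled size, so the class weight is n_sampled:
  owner-occupied: 240 × 17.3 = 4152
  private rental: 80 × 35.9 = 2872
  social housing: 280 × 39.5 = 11,060
Adjusted estimate = 18,084 / 600 = 30.14 → 30.1%.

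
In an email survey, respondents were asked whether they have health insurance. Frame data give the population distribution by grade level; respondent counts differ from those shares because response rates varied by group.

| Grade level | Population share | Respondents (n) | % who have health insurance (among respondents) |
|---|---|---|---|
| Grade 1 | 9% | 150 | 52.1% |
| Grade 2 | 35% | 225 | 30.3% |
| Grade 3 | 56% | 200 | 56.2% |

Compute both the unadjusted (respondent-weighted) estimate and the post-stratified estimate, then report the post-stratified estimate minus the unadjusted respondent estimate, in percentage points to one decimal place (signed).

+1.8 percentage points

Naive respondent-only estimate (weights = respondent counts):
  (150/575)×52.1 + (225/575)×30.3 + (200/575)×56.2 = 44.9957%
Post-stratified estimate weights by population shares:
  0.09×52.1 + 0.35×30.3 + 0.56×56.2 = 46.766%
Difference = 46.766 − 44.9957 = 1.7703 pp.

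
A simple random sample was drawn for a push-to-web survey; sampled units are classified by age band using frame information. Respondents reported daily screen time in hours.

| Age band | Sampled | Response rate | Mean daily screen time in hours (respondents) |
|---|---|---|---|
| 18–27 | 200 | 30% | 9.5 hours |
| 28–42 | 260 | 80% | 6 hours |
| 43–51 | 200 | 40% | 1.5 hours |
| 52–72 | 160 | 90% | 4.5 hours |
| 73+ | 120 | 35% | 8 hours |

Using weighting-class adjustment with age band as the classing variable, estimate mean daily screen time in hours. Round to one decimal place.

With weight = n_sampled/n_responded per class, the weighted class total is n_sampled:
  18–27: 200 × 9.5 = 1900
  28–42: 260 × 6 = 1560
  43–51: 200 × 1.5 = 300
  52–72: 160 × 4.5 = 720
  73+: 120 × 8 = 960
Adjusted estimate = 5440 / 940 = 5.78723 → 5.8.

5.8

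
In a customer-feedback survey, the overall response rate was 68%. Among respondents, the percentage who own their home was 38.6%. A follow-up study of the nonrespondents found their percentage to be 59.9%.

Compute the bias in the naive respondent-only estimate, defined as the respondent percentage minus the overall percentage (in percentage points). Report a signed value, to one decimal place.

Nonresponse fraction = 1 − 0.68 = 0.32.
Bias = (nonresponse fraction) × (respondent percentage − nonrespondent percentage)
     = 0.32 × (38.6 − 59.9) = 0.32 × -21.3 = -6.816.

-6.8 percentage points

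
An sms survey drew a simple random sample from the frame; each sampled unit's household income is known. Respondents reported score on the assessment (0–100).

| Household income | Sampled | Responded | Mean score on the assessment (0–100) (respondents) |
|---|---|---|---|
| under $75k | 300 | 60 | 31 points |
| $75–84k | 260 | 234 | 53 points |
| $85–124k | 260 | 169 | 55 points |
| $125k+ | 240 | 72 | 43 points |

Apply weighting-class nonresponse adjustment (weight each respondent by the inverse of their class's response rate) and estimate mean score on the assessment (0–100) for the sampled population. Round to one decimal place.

45.0

Class response rates: under $75k 60/300 = 20%, $75–84k 234/260 = 90%, $85–124k 169/260 = 65%, $125k+ 72/240 = 30%.
Inverse-response-rate weighting restores each class to its sampled count, so class totals weight by n_sampled:
  under $75k: 300 × 31 = 9300
  $75–84k: 260 × 53 = 13,780
  $85–124k: 260 × 55 = 14,300
  $125k+: 240 × 43 = 10,320
Adjusted estimate = 47,700 / 1,060 = 45 → 45.0.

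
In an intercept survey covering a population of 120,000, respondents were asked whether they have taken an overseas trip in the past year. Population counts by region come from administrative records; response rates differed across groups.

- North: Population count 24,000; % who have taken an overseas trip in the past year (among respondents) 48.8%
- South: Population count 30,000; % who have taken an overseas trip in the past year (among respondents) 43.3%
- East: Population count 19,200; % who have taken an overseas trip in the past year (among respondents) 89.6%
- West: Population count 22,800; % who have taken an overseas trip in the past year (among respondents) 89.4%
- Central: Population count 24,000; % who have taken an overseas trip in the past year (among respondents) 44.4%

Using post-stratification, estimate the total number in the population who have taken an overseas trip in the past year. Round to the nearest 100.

72,900

Apply each group's respondent rate to its population count:
  North: 24,000 × 48.8% = 11,712
  South: 30,000 × 43.3% = 12,990
  East: 19,200 × 89.6% = 17203.2
  West: 22,800 × 89.4% = 20383.2
  Central: 24,000 × 44.4% = 10,656
Estimated total = 72944.4 → 72,900.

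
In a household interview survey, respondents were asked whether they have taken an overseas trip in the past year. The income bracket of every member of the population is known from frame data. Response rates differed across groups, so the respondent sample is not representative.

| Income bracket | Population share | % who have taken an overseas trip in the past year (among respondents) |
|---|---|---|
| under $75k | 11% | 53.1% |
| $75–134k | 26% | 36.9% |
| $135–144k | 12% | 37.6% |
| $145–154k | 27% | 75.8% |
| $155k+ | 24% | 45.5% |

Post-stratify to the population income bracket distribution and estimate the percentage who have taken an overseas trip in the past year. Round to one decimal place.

51.3%

Each cell contributes population-share × respondent value:
  under $75k: 0.11 × 53.1 = 5.841
  $75–134k: 0.26 × 36.9 = 9.594
  $135–144k: 0.12 × 37.6 = 4.512
  $145–154k: 0.27 × 75.8 = 20.466
  $155k+: 0.24 × 45.5 = 10.92
Post-stratified estimate = 51.333 → 51.3%.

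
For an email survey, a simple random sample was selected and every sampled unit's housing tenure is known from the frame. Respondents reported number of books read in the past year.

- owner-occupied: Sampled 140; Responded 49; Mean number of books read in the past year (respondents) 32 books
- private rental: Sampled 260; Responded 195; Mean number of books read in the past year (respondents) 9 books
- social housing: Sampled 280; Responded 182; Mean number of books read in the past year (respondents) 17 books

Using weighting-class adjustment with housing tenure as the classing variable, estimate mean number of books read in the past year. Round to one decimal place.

Class response rates: owner-occupied 49/140 = 35%, private rental 195/260 = 75%, social housing 182/280 = 65%.
Inverse-response-rate weighting restores each class to its sampled count, so class totals weight by n_sampled:
  owner-occupied: 140 × 32 = 4480
  private rental: 260 × 9 = 2340
  social housing: 280 × 17 = 4760
Adjusted estimate = 11,580 / 680 = 17.0294 → 17.0.

17.0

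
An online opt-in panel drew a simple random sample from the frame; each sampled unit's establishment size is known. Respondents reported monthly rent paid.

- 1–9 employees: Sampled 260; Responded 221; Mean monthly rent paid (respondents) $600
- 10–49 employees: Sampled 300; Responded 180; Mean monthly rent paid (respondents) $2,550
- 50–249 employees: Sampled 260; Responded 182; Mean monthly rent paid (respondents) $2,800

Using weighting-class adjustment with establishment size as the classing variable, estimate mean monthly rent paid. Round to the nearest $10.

Response rates by class: 1–9 employees 221/260 = 85%, 10–49 employees 180/300 = 60%, 50–249 employees 182/260 = 70%.
Each respondent's weight = sampled/responded in their class; summing within a class gives n_sampled, so:
  1–9 employees: 260 × 600 = 156,000
  10–49 employees: 300 × 2550 = 765,000
  50–249 employees: 260 × 2800 = 728,000
Adjusted estimate = 1,649,000 / 820 = 2010.98 → $2,010.

$2,010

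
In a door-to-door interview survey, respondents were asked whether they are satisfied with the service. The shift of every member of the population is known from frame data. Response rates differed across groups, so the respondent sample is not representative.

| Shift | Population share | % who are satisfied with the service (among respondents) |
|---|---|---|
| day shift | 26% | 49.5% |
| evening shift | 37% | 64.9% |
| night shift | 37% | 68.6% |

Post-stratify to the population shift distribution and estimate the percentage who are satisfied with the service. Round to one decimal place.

Each cell contributes population-share × respondent value:
  day shift: 0.26 × 49.5 = 12.87
  evening shift: 0.37 × 64.9 = 24.013
  night shift: 0.37 × 68.6 = 25.382
Post-stratified estimate = 62.265 → 62.3%.

62.3%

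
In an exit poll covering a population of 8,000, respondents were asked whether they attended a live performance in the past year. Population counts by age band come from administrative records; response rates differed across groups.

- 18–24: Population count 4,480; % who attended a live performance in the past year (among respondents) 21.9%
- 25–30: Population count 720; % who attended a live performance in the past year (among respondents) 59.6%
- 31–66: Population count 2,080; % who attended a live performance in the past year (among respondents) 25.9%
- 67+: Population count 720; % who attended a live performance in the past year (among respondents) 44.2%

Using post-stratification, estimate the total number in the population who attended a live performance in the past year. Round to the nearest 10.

2,270

Apply each group's respondent rate to its population count:
  18–24: 4,480 × 21.9% = 981.12
  25–30: 720 × 59.6% = 429.12
  31–66: 2,080 × 25.9% = 538.72
  67+: 720 × 44.2% = 318.24
Estimated total = 2267.2 → 2,270.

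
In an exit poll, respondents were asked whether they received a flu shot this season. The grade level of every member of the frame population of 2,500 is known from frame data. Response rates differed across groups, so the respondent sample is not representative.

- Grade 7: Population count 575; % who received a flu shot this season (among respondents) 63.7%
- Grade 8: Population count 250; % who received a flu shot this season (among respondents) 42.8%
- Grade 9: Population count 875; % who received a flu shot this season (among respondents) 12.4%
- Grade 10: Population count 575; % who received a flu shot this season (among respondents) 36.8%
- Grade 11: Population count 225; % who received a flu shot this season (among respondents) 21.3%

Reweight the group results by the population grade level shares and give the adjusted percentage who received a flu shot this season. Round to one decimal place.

Reweight to the known grade level distribution:
  Grade 7: (575/2,500) × 63.7 = 14.651
  Grade 8: (250/2,500) × 42.8 = 4.28
  Grade 9: (875/2,500) × 12.4 = 4.34
  Grade 10: (575/2,500) × 36.8 = 8.464
  Grade 11: (225/2,500) × 21.3 = 1.917
Post-stratified estimate = 33.652 → 33.7%.

33.7%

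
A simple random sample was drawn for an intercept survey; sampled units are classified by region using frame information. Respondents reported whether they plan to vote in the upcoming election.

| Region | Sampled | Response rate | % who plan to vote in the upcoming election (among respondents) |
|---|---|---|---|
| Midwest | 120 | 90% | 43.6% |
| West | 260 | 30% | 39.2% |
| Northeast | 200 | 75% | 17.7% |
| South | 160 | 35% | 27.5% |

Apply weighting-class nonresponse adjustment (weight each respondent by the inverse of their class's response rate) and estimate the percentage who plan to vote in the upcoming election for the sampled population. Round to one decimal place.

31.6%

Weighting each respondent by the inverse class response rate inflates each class back to its sampled size, so the class weight is n_sampled:
  Midwest: 120 × 43.6 = 5232
  West: 260 × 39.2 = 10,192
  Northeast: 200 × 17.7 = 3540
  South: 160 × 27.5 = 4400
Adjusted estimate = 23,364 / 740 = 31.573 → 31.6%.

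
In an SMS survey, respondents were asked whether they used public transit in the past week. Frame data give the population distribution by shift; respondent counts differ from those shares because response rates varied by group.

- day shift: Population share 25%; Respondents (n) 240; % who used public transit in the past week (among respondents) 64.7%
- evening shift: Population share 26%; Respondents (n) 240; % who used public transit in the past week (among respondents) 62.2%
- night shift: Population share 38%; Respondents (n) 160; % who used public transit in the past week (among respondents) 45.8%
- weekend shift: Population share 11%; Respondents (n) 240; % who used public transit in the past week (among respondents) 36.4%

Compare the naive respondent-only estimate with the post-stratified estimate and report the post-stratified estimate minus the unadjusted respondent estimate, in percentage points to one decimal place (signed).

+0.9 percentage points

Without adjustment, the pooled respondent share is:
  (240/880)×64.7 + (240/880)×62.2 + (160/880)×45.8 + (240/880)×36.4 = 52.8636%
Post-stratifying to population shares instead:
  0.25×64.7 + 0.26×62.2 + 0.38×45.8 + 0.11×36.4 = 53.755%
Difference = 53.755 − 52.8636 = 0.8914 pp.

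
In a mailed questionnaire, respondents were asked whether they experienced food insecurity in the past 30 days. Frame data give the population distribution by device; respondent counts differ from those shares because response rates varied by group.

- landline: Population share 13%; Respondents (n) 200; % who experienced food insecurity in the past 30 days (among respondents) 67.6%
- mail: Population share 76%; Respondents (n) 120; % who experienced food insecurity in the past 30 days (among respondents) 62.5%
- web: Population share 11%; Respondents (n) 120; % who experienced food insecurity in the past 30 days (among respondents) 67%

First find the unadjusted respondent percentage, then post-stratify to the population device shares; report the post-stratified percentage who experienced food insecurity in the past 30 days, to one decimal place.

63.7%

Naive respondent-only estimate (weights = respondent counts):
  (200/440)×67.6 + (120/440)×62.5 + (120/440)×67 = 66.0455%
Post-stratified estimate weights by population shares:
  0.13×67.6 + 0.76×62.5 + 0.11×67 = 63.658%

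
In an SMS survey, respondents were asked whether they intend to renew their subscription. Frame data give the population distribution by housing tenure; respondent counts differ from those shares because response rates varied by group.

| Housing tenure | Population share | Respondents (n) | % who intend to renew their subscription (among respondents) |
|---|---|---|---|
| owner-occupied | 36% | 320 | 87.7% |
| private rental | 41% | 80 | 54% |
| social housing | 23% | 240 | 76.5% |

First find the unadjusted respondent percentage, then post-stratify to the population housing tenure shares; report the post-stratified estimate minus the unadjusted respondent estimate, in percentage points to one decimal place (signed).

Without adjustment, the pooled respondent share is:
  (320/640)×87.7 + (80/640)×54 + (240/640)×76.5 = 79.2875%
Post-stratifying to population shares instead:
  0.36×87.7 + 0.41×54 + 0.23×76.5 = 71.307%
Difference = 71.307 − 79.2875 = -7.9805 pp.

-8.0 percentage points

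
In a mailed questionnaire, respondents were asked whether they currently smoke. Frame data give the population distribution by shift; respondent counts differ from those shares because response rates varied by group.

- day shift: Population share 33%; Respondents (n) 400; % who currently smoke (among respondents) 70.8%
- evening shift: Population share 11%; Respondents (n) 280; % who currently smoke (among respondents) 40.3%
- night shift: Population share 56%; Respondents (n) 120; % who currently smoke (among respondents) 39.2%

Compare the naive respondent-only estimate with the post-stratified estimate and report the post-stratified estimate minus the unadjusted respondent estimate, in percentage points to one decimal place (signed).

Unadjusted (pooled respondent) estimate weights by respondent counts:
  (400/800)×70.8 + (280/800)×40.3 + (120/800)×39.2 = 55.385%
Post-stratified estimate weights by population shares:
  0.33×70.8 + 0.11×40.3 + 0.56×39.2 = 49.749%
Difference = 49.749 − 55.385 = -5.636 pp.

-5.6 percentage points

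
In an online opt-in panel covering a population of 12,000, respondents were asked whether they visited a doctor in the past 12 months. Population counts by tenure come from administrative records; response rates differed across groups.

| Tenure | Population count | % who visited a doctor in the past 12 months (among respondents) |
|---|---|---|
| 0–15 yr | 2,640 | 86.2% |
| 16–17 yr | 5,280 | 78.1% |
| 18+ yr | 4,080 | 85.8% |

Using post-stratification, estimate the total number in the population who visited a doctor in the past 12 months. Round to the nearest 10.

Each cell contributes its population count × the respondent rate:
  0–15 yr: 2,640 × 86.2% = 2275.68
  16–17 yr: 5,280 × 78.1% = 4123.68
  18+ yr: 4,080 × 85.8% = 3500.64
Estimated total = 9900 → 9,900.

9,900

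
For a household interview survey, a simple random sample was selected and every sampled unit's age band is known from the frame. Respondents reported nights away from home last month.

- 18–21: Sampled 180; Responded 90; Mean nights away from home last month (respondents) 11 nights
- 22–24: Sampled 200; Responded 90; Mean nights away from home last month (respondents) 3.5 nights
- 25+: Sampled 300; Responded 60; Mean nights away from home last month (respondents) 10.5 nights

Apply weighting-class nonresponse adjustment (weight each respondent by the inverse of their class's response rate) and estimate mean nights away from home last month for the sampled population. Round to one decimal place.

8.6

Response rates by class: 18–21 90/180 = 50%, 22–24 90/200 = 45%, 25+ 60/300 = 20%.
Each respondent's weight = sampled/responded in their class; summing within a class gives n_sampled, so:
  18–21: 180 × 11 = 1980
  22–24: 200 × 3.5 = 700
  25+: 300 × 10.5 = 3150
Adjusted estimate = 5830 / 680 = 8.57353 → 8.6.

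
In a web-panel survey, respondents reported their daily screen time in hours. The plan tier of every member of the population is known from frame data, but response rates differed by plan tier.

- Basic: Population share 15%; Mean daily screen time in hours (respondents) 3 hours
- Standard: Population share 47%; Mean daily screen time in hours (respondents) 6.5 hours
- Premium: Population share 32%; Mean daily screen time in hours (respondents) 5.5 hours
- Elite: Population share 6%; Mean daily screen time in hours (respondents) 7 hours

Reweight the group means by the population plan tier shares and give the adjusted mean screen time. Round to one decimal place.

5.7

Each cell contributes population-share × respondent value:
  Basic: 0.15 × 3 = 0.45
  Standard: 0.47 × 6.5 = 3.055
  Premium: 0.32 × 5.5 = 1.76
  Elite: 0.06 × 7 = 0.42
Post-stratified estimate = 5.685 → 5.7.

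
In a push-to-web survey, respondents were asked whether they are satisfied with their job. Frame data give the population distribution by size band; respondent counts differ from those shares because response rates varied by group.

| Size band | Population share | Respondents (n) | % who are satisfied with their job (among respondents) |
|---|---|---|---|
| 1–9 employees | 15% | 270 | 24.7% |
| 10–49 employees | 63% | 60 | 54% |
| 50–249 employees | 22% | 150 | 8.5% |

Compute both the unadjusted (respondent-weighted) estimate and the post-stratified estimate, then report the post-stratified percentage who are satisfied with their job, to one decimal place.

Without adjustment, the pooled respondent share is:
  (270/480)×24.7 + (60/480)×54 + (150/480)×8.5 = 23.3%
Post-stratified estimate weights by population shares:
  0.15×24.7 + 0.63×54 + 0.22×8.5 = 39.595%

39.6%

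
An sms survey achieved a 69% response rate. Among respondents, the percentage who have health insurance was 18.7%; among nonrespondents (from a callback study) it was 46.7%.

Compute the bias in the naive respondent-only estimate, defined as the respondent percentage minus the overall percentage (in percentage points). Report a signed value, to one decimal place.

Nonresponse fraction = 1 − 0.69 = 0.31.
Bias = (nonresponse fraction) × (respondent percentage − nonrespondent percentage)
     = 0.31 × (18.7 − 46.7) = 0.31 × -28 = -8.68.

-8.7 percentage points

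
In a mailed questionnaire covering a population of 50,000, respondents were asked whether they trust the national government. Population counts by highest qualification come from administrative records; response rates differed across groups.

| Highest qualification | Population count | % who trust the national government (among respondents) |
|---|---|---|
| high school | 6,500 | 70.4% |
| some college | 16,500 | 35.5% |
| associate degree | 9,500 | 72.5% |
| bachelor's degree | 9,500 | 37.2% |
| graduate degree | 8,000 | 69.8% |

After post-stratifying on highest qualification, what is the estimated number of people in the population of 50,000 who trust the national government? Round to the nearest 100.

26,400

Each cell contributes its population count × the respondent rate:
  high school: 6,500 × 70.4% = 4576
  some college: 16,500 × 35.5% = 5857.5
  associate degree: 9,500 × 72.5% = 6887.5
  bachelor's degree: 9,500 × 37.2% = 3534
  graduate degree: 8,000 × 69.8% = 5584
Estimated total = 26,439 → 26,400.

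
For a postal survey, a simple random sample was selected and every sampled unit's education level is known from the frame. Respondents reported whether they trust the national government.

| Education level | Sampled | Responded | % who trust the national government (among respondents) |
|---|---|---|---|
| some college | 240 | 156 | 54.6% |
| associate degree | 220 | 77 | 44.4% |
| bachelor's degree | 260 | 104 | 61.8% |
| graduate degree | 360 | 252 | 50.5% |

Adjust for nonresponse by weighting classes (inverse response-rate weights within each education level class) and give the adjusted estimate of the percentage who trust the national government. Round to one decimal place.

Response rates by class: some college 156/240 = 65%, associate degree 77/220 = 35%, bachelor's degree 104/260 = 40%, graduate degree 252/360 = 70%.
Inverse-response-rate weighting restores each class to its sampled count, so class totals weight by n_sampled:
  some college: 240 × 54.6 = 13,104
  associate degree: 220 × 44.4 = 9768
  bachelor's degree: 260 × 61.8 = 16,068
  graduate degree: 360 × 50.5 = 18,180
Adjusted estimate = 57,120 / 1,080 = 52.8889 → 52.9%.

52.9%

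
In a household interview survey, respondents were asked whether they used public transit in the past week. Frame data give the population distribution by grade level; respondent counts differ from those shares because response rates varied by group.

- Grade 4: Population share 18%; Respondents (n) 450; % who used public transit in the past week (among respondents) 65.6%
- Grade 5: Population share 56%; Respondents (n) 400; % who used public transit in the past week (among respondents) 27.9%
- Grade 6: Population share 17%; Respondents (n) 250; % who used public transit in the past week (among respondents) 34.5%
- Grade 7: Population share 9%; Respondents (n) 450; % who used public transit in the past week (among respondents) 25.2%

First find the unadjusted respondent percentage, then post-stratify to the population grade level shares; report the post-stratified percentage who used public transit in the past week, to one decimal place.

Naive respondent-only estimate (weights = respondent counts):
  (450/1550)×65.6 + (400/1550)×27.9 + (250/1550)×34.5 + (450/1550)×25.2 = 39.1258%
Post-stratifying to population shares instead:
  0.18×65.6 + 0.56×27.9 + 0.17×34.5 + 0.09×25.2 = 35.565%

35.6%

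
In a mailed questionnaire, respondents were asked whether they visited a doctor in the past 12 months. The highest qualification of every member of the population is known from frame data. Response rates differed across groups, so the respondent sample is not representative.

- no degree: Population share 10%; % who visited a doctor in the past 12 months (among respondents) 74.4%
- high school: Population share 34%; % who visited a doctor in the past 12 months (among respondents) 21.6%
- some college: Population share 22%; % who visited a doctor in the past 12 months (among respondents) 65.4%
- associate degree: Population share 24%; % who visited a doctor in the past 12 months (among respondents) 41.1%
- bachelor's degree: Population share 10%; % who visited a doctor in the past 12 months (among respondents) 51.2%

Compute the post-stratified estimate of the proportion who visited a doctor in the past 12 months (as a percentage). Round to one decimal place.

Weight each group's respondent value by its population share:
  no degree: 0.1 × 74.4 = 7.44
  high school: 0.34 × 21.6 = 7.344
  some college: 0.22 × 65.4 = 14.388
  associate degree: 0.24 × 41.1 = 9.864
  bachelor's degree: 0.1 × 51.2 = 5.12
Post-stratified estimate = 44.156 → 44.2%.

44.2%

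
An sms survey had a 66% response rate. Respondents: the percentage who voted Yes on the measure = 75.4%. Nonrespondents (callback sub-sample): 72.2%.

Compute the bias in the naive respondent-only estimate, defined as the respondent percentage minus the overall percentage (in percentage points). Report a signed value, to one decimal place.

Nonresponse fraction = 1 − 0.66 = 0.34.
Bias = (nonresponse fraction) × (respondent percentage − nonrespondent percentage)
     = 0.34 × (75.4 − 72.2) = 0.34 × 3.2 = 1.088.

+1.1 percentage points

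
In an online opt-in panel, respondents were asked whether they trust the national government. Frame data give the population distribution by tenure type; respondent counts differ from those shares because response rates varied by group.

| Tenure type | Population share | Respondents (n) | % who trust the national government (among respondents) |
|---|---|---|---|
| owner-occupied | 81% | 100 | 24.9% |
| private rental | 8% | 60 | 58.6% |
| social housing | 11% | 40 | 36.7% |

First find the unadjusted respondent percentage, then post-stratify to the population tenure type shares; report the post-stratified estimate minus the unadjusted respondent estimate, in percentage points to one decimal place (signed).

-8.5 percentage points

Naive respondent-only estimate (weights = respondent counts):
  (100/200)×24.9 + (60/200)×58.6 + (40/200)×36.7 = 37.37%
Reweighting by population tenure type shares:
  0.81×24.9 + 0.08×58.6 + 0.11×36.7 = 28.894%
Difference = 28.894 − 37.37 = -8.476 pp.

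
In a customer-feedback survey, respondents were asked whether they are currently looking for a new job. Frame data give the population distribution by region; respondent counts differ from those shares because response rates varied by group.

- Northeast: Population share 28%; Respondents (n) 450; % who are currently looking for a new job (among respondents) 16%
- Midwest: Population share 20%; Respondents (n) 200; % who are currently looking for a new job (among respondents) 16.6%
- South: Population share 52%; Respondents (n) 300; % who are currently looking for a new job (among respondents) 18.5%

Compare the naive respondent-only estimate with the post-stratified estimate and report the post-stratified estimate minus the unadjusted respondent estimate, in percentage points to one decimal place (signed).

+0.5 percentage points

Naive respondent-only estimate (weights = respondent counts):
  (450/950)×16 + (200/950)×16.6 + (300/950)×18.5 = 16.9158%
Post-stratifying to population shares instead:
  0.28×16 + 0.2×16.6 + 0.52×18.5 = 17.42%
Difference = 17.42 − 16.9158 = 0.5042 pp.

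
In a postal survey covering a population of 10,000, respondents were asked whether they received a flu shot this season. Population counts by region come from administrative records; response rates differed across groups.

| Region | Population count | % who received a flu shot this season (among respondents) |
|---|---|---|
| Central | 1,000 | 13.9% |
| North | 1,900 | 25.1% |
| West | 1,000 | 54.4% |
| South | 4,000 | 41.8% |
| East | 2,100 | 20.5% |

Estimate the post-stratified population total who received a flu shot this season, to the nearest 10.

3,260

Apply each group's respondent rate to its population count:
  Central: 1,000 × 13.9% = 139
  North: 1,900 × 25.1% = 476.9
  West: 1,000 × 54.4% = 544
  South: 4,000 × 41.8% = 1672
  East: 2,100 × 20.5% = 430.5
Estimated total = 3262.4 → 3,260.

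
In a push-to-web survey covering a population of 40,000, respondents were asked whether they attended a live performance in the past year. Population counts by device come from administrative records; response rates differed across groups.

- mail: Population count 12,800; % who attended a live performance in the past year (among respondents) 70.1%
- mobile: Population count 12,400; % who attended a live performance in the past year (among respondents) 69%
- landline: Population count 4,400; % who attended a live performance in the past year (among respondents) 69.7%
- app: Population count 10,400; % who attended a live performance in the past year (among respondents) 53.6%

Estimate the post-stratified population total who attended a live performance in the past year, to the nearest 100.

26,200

Estimated count per cell = population count × respondent percentage:
  mail: 12,800 × 70.1% = 8972.8
  mobile: 12,400 × 69% = 8556
  landline: 4,400 × 69.7% = 3066.8
  app: 10,400 × 53.6% = 5574.4
Estimated total = 26,170 → 26,200.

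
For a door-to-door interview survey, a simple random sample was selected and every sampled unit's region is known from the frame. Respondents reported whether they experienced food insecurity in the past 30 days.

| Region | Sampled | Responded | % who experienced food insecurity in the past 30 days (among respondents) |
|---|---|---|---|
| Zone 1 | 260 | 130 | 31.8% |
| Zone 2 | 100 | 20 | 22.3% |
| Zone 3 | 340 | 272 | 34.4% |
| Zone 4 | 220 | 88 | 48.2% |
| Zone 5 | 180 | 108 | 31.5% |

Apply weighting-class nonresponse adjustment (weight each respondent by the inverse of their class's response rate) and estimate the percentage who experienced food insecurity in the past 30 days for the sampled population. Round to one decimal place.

35.0%

Response rates by class: Zone 1 130/260 = 50%, Zone 2 20/100 = 20%, Zone 3 272/340 = 80%, Zone 4 88/220 = 40%, Zone 5 108/180 = 60%.
Each respondent's weight = sampled/responded in their class; summing within a class gives n_sampled, so:
  Zone 1: 260 × 31.8 = 8268
  Zone 2: 100 × 22.3 = 2230
  Zone 3: 340 × 34.4 = 11,696
  Zone 4: 220 × 48.2 = 10,604
  Zone 5: 180 × 31.5 = 5670
Adjusted estimate = 38,468 / 1,100 = 34.9709 → 35.0%.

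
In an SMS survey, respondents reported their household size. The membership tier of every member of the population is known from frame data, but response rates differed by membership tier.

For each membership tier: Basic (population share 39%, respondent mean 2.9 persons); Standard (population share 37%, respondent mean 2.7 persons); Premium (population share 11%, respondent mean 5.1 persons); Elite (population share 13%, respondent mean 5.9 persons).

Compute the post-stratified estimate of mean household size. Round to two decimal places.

3.46

Each cell contributes population-share × respondent value:
  Basic: 0.39 × 2.9 = 1.131
  Standard: 0.37 × 2.7 = 0.999
  Premium: 0.11 × 5.1 = 0.561
  Elite: 0.13 × 5.9 = 0.767
Post-stratified estimate = 3.458 → 3.46.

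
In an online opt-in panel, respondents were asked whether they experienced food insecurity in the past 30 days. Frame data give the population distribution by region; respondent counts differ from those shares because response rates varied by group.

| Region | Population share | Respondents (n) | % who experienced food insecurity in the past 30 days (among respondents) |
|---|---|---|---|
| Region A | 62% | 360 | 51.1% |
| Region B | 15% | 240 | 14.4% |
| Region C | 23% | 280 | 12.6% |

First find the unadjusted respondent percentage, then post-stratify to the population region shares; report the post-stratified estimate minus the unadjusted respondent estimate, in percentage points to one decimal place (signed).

Naive respondent-only estimate (weights = respondent counts):
  (360/880)×51.1 + (240/880)×14.4 + (280/880)×12.6 = 28.8409%
Post-stratifying to population shares instead:
  0.62×51.1 + 0.15×14.4 + 0.23×12.6 = 36.74%
Difference = 36.74 − 28.8409 = 7.8991 pp.

+7.9 percentage points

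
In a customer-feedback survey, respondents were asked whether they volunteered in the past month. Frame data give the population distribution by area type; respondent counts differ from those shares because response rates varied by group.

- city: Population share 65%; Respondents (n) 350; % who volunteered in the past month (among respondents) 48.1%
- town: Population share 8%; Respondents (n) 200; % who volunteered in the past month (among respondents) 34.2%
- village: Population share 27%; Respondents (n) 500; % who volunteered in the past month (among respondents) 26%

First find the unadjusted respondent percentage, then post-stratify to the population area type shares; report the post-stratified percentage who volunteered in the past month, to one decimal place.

Unadjusted (pooled respondent) estimate weights by respondent counts:
  (350/1050)×48.1 + (200/1050)×34.2 + (500/1050)×26 = 34.9286%
Post-stratified estimate weights by population shares:
  0.65×48.1 + 0.08×34.2 + 0.27×26 = 41.021%

41.0%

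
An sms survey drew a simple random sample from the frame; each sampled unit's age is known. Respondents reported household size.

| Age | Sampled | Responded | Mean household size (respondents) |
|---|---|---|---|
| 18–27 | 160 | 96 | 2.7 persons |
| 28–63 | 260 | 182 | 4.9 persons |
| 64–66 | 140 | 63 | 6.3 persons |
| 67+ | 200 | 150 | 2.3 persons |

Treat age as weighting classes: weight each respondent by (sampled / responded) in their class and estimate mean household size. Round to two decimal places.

Class response rates: 18–27 96/160 = 60%, 28–63 182/260 = 70%, 64–66 63/140 = 45%, 67+ 150/200 = 75%.
Each respondent's weight = sampled/responded in their class; summing within a class gives n_sampled, so:
  18–27: 160 × 2.7 = 432
  28–63: 260 × 4.9 = 1274
  64–66: 140 × 6.3 = 882
  67+: 200 × 2.3 = 460
Adjusted estimate = 3048 / 760 = 4.01053 → 4.01.

4.01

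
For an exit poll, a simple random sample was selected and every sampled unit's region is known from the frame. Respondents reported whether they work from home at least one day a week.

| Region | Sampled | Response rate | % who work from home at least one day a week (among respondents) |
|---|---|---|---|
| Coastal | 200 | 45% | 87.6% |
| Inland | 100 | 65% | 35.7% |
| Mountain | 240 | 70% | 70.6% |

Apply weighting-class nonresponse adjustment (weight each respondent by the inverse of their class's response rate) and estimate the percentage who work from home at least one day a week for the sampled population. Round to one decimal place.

Weighting each respondent by the inverse class response rate inflates each class back to its sampled size, so the class weight is n_sampled:
  Coastal: 200 × 87.6 = 17,520
  Inland: 100 × 35.7 = 3570
  Mountain: 240 × 70.6 = 16,944
Adjusted estimate = 38,034 / 540 = 70.4333 → 70.4%.

70.4%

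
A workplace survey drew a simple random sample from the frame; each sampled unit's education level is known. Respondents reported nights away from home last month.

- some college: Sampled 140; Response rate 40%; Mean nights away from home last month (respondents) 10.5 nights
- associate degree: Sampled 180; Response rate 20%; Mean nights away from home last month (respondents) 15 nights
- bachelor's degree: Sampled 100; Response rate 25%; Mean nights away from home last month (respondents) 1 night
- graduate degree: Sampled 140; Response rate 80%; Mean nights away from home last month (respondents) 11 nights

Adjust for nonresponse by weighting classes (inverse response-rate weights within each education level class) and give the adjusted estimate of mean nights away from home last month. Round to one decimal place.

Inverse-response-rate weighting restores each class to its sampled count, so class totals weight by n_sampled:
  some college: 140 × 10.5 = 1470
  associate degree: 180 × 15 = 2700
  bachelor's degree: 100 × 1 = 100
  graduate degree: 140 × 11 = 1540
Adjusted estimate = 5810 / 560 = 10.375 → 10.4.

10.4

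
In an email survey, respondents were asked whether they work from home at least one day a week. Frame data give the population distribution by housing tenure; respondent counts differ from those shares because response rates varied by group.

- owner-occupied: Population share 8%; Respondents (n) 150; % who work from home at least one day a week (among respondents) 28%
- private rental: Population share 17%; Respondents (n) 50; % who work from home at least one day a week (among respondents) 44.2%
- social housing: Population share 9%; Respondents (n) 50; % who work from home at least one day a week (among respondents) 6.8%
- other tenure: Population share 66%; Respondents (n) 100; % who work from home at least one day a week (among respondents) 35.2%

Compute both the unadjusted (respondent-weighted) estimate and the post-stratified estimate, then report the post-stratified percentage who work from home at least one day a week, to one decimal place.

Unadjusted (pooled respondent) estimate weights by respondent counts:
  (150/350)×28 + (50/350)×44.2 + (50/350)×6.8 + (100/350)×35.2 = 29.3429%
Reweighting by population housing tenure shares:
  0.08×28 + 0.17×44.2 + 0.09×6.8 + 0.66×35.2 = 33.598%

33.6%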